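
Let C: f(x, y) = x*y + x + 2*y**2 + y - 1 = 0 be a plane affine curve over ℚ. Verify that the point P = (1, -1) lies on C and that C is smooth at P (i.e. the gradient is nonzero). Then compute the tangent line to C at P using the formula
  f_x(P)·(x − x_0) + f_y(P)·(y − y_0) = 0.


Tangent line at P: -2*y - 2 = 0.

Step 1: f(1, -1) = 0, so P lies on C.
Step 2: partial derivatives
  f_x(x, y) = y + 1, f_y(x, y) = x + 4*y + 1.
  f_x(P) = 0, f_y(P) = -2 (gradient nonzero, so P is smooth).
Step 3: tangent line at P: 0·(x − 1) + -2·(y − -1) = 0.
Expanding: -2*y - 2 = 0.


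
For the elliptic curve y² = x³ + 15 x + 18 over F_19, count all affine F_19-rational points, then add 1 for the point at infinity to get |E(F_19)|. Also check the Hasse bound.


Affine points = {(4, 3), (4, 16), (5, 3), (5, 16), (6, 1), (6, 18), (8, 2), (8, 17), (10, 3), (10, 16), (12, 8), (12, 11), (13, 4), (13, 15)}; affine count = 14; |E(F_19)| = 15.

Discriminant check: Δ ∝ 4a³ + 27b² = 4·15³ + 27·18² = 4·3375 + 27·324 ≡ 18 (mod 19). Nonzero ⇒ E is nonsingular.
For each x ∈ F_19, compute rhs = x³ + 15·x + 18 mod 19, then count y ∈ F_19 with y² ≡ rhs.
  x = 0: rhs = 18, matching y values: none (0 points).
  x = 1: rhs = 15, matching y values: none (0 points).
  x = 2: rhs = 18, matching y values: none (0 points).
  x = 3: rhs = 14, matching y values: none (0 points).
  x = 4: rhs = 9, matching y values: 3, 16 (2 points).
  x = 5: rhs = 9, matching y values: 3, 16 (2 points).
  x = 6: rhs = 1, matching y values: 1, 18 (2 points).
  x = 7: rhs = 10, matching y values: none (0 points).
  x = 8: rhs = 4, matching y values: 2, 17 (2 points).
  x = 9: rhs = 8, matching y values: none (0 points).
  x = 10: rhs = 9, matching y values: 3, 16 (2 points).
  x = 11: rhs = 13, matching y values: none (0 points).
  x = 12: rhs = 7, matching y values: 8, 11 (2 points).
  x = 13: rhs = 16, matching y values: 4, 15 (2 points).
  x = 14: rhs = 8, matching y values: none (0 points).
  x = 15: rhs = 8, matching y values: none (0 points).
  x = 16: rhs = 3, matching y values: none (0 points).
  x = 17: rhs = 18, matching y values: none (0 points).
  x = 18: rhs = 2, matching y values: none (0 points).
Total affine count: 14.
Full point count |E(F_19)| = 14 + 1 = 15.
Hasse bound: |15 − (19+1)| = |-5| = 5 ≤ 2√19 ≈ 8.7178 ✓.


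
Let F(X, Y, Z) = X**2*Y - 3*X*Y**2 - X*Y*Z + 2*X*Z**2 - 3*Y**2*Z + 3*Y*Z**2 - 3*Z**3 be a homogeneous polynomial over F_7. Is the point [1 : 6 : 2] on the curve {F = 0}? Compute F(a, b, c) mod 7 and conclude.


F(1,6,2) ≡ 6 (mod 7); P is NOT on the curve.

Evaluate F(1, 6, 2) term-by-term (mod 7).
  X**2*Y ↦ 1·1·6·1 = 6
  -3*X*Y**2 ↦ -3·1·36·1 = -108
  -X*Y*Z ↦ -1·1·6·2 = -12
  2*X*Z**2 ↦ 2·1·1·4 = 8
  -3*Y**2*Z ↦ -3·1·36·2 = -216
  3*Y*Z**2 ↦ 3·1·6·4 = 72
  -3*Z**3 ↦ -3·1·1·8 = -24
Sum: F(1, 6, 2) = (6) + (-108) + (-12) + (8) + (-216) + (72) + (-24) = -274.
Reducing mod 7: -274 ≡ 6 (mod 7).
Since F(a, b, c) ≡ 6 ≠ 0 (mod 7), P does NOT lie on the curve.


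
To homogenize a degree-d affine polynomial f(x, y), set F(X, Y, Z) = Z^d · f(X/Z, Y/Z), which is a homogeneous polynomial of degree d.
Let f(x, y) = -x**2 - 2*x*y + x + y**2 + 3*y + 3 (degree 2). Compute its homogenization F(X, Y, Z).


F(X, Y, Z) = -X**2 - 2*X*Y + X*Z + Y**2 + 3*Y*Z + 3*Z**2

deg(f) = 2.
Substitute x = X/Z, y = Y/Z into f, then multiply by Z^2.
  monomial -1·x^2·y^0 ↦ -1·X^2·Y^0·Z^0.
  monomial -2·x^1·y^1 ↦ -2·X^1·Y^1·Z^0.
  monomial 1·x^1·y^0 ↦ 1·X^1·Y^0·Z^1.
  monomial 1·x^0·y^2 ↦ 1·X^0·Y^2·Z^0.
  monomial 3·x^0·y^1 ↦ 3·X^0·Y^1·Z^1.
  monomial 3·x^0·y^0 ↦ 3·X^0·Y^0·Z^2.
Collecting: F(X, Y, Z) = -X**2 - 2*X*Y + X*Z + Y**2 + 3*Y*Z + 3*Z**2.


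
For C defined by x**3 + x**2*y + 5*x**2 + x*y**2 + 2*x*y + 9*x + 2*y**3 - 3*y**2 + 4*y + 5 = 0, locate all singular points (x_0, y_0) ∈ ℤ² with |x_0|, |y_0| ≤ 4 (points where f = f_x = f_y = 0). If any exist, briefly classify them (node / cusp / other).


Singular points: {(-2, 1)}; classification: cusp.

Compute partial derivatives:
  f_x = 3*x**2 + 2*x*y + 10*x + y**2 + 2*y + 9.
  f_y = x**2 + 2*x*y + 2*x + 6*y**2 - 6*y + 4.
Scan x_0 ∈ {−4, ..., 4}. For each x_0, f_y(x_0, y) is a polynomial in y; find its integer roots y ∈ {−4, ..., 4}, then test f_x and f at those candidates.
  x = -4: f_y(-4, y) = 6*y**2 - 14*y + 12; no integer root y with |y| ≤ 4.
  x = -3: f_y(-3, y) = 6*y**2 - 12*y + 7; no integer root y with |y| ≤ 4.
  x = -2: f_y(-2, y) = 6*y**2 - 10*y + 4; vanishes at y ∈ {1}. (-2, 1): f_x = 0, f = 0 — SINGULAR.
  x = -1: f_y(-1, y) = 6*y**2 - 8*y + 3; no integer root y with |y| ≤ 4.
  x = 0: f_y(0, y) = 6*y**2 - 6*y + 4; no integer root y with |y| ≤ 4.
  x = 1: f_y(1, y) = 6*y**2 - 4*y + 7; no integer root y with |y| ≤ 4.
  x = 2: f_y(2, y) = 6*y**2 - 2*y + 12; no integer root y with |y| ≤ 4.
  x = 3: f_y(3, y) = 6*y**2 + 19; no integer root y with |y| ≤ 4.
  x = 4: f_y(4, y) = 6*y**2 + 2*y + 28; no integer root y with |y| ≤ 4.
Only singular point on the grid: (-2, 1).
Classify: substitute x = -2 + u, y = 1 + v and expand: f = u**3 + u**2*v + u*v**2 + 2*v**3 + v**2.
No constant or linear terms (consistent with a singular point). Quadratic part: v**2. Cubic part: u**3 + u**2*v + u*v**2 + 2*v**3.
The quadratic part v**2 is a perfect square, so there is a single (double) tangent line v = 0, i.e. y = 1. Restricting the cubic part to that line (v = 0) leaves u**3 ≠ 0, so f is not divisible by v and the branch is v² ≈ -u**3 to lowest order — this is a cusp.
Classification: cusp.


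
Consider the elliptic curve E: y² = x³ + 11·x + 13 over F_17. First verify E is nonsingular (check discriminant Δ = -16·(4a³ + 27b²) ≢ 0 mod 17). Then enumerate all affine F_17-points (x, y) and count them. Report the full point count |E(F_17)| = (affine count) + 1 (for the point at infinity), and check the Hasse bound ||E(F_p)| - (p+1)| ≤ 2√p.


Affine points = {(0, 8), (0, 9), (1, 5), (1, 12), (2, 3), (2, 14), (4, 6), (4, 11), (7, 5), (7, 12), (8, 1), (8, 16), (9, 5), (9, 12), (10, 1), (10, 16), (14, 2), (14, 15), (15, 0), (16, 1), (16, 16)}; affine count = 21; |E(F_17)| = 22.

Discriminant check: Δ ∝ 4a³ + 27b² = 4·11³ + 27·13² = 4·1331 + 27·169 ≡ 10 (mod 17). Nonzero ⇒ E is nonsingular.
For each x ∈ F_17, compute rhs = x³ + 11·x + 13 mod 17, then count y ∈ F_17 with y² ≡ rhs.
  x = 0: rhs = 13, matching y values: 8, 9 (2 points).
  x = 1: rhs = 8, matching y values: 5, 12 (2 points).
  x = 2: rhs = 9, matching y values: 3, 14 (2 points).
  x = 3: rhs = 5, matching y values: none (0 points).
  x = 4: rhs = 2, matching y values: 6, 11 (2 points).
  x = 5: rhs = 6, matching y values: none (0 points).
  x = 6: rhs = 6, matching y values: none (0 points).
  x = 7: rhs = 8, matching y values: 5, 12 (2 points).
  x = 8: rhs = 1, matching y values: 1, 16 (2 points).
  x = 9: rhs = 8, matching y values: 5, 12 (2 points).
  x = 10: rhs = 1, matching y values: 1, 16 (2 points).
  x = 11: rhs = 3, matching y values: none (0 points).
  x = 12: rhs = 3, matching y values: none (0 points).
  x = 13: rhs = 7, matching y values: none (0 points).
  x = 14: rhs = 4, matching y values: 2, 15 (2 points).
  x = 15: rhs = 0, matching y values: 0 (1 points).
  x = 16: rhs = 1, matching y values: 1, 16 (2 points).
Total affine count: 21.
Full point count |E(F_17)| = 21 + 1 = 22.
Hasse bound: |22 − (17+1)| = |4| = 4 ≤ 2√17 ≈ 8.2462 ✓.


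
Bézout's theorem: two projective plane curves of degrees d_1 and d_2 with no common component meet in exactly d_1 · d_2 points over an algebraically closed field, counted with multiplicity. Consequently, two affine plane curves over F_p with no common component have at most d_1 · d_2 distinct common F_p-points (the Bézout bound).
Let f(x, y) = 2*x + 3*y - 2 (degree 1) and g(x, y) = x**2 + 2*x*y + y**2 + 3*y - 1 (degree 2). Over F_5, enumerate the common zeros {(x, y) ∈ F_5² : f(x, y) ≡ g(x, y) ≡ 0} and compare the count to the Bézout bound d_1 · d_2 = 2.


Common zeros: {(1, 0), (3, 2)}; count = 2; Bézout bound = 2.

deg(f) = 1, deg(g) = 2, so Bézout bound = 2.
Scan x ∈ F_5. For each x, list the y ∈ F_5 with f(x, y) ≡ 0 and those with g(x, y) ≡ 0 (mod 5); the common zeros in that column are the intersection.
  x = 0: f ≡ 0 at y ∈ {4}; g ≡ 0 at y ∈ ∅; common: ∅.
  x = 1: f ≡ 0 at y ∈ {0}; g ≡ 0 at y ∈ {0}; common: {0}.
  x = 2: f ≡ 0 at y ∈ {1}; g ≡ 0 at y ∈ ∅; common: ∅.
  x = 3: f ≡ 0 at y ∈ {2}; g ≡ 0 at y ∈ {2, 4}; common: {2}.
  x = 4: f ≡ 0 at y ∈ {3}; g ≡ 0 at y ∈ {0, 4}; common: ∅.
Collecting: common zeros = {(1, 0), (3, 2)}, so the count is 2.
Comparison with the Bézout bound: 2 ≤ 2 = deg(f)·deg(g), as expected for curves with no common component (the bound is attained).


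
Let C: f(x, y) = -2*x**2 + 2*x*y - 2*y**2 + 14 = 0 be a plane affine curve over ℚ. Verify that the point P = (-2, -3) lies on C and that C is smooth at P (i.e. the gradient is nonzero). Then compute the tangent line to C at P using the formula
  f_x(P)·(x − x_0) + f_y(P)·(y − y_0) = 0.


Tangent line at P: 2*x + 8*y + 28 = 0.

Step 1: f(-2, -3) = 0, so P lies on C.
Step 2: partial derivatives
  f_x(x, y) = -4*x + 2*y, f_y(x, y) = 2*x - 4*y.
  f_x(P) = 2, f_y(P) = 8 (gradient nonzero, so P is smooth).
Step 3: tangent line at P: 2·(x − -2) + 8·(y − -3) = 0.
Expanding: 2*x + 8*y + 28 = 0.


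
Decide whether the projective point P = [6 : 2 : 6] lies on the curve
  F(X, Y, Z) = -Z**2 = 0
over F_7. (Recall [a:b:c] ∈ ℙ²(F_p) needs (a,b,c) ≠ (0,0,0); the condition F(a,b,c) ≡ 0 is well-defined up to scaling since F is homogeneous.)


F(6,2,6) ≡ 6 (mod 7); P is NOT on the curve.

Evaluate F(6, 2, 6) term-by-term (mod 7).
  -Z**2 ↦ -1·1·1·36 = -36
Sum: F(6, 2, 6) = (-36) = -36.
Reducing mod 7: -36 ≡ 6 (mod 7).
Since F(a, b, c) ≡ 6 ≠ 0 (mod 7), P does NOT lie on the curve.


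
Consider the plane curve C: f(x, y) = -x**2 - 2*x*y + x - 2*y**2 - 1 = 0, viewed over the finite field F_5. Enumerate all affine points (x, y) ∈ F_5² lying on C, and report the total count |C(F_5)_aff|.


Affine F_5-points: {(1, 1), (1, 3), (3, 1), (4, 3)}; count = 4.

For each of the 25 pairs (x, y) ∈ F_5², evaluate f(x, y) mod 5. Record the zeros.
  x = 0: [0↦4, 1↦2, 2↦1, 3↦1, 4↦2]  zeros at y ∈ ∅
  x = 1: [0↦4, 1↦0, 2↦2, 3↦0, 4↦4]  zeros at y ∈ {1, 3}
  x = 2: [0↦2, 1↦1, 2↦1, 3↦2, 4↦4]  zeros at y ∈ ∅
  x = 3: [0↦3, 1↦0, 2↦3, 3↦2, 4↦2]  zeros at y ∈ {1}
  x = 4: [0↦2, 1↦2, 2↦3, 3↦0, 4↦3]  zeros at y ∈ {3}
Collecting zeros: affine points = {(1, 1), (1, 3), (3, 1), (4, 3)}.
Total count |C(F_5)_aff| = 4.


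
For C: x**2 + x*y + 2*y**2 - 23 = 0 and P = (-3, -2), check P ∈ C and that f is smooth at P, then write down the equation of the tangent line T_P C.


Tangent line at P: -8*x - 11*y - 46 = 0.

Step 1: f(-3, -2) = 0, so P lies on C.
Step 2: partial derivatives
  f_x(x, y) = 2*x + y, f_y(x, y) = x + 4*y.
  f_x(P) = -8, f_y(P) = -11 (gradient nonzero, so P is smooth).
Step 3: tangent line at P: -8·(x − -3) + -11·(y − -2) = 0.
Expanding: -8*x - 11*y - 46 = 0.


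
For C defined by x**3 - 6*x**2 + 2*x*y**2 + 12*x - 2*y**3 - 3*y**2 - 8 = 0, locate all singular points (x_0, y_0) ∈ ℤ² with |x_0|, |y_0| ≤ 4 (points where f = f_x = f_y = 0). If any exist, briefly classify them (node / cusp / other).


Singular points: {(2, 0)}; classification: cusp.

Compute partial derivatives:
  f_x = 3*x**2 - 12*x + 2*y**2 + 12.
  f_y = 4*x*y - 6*y**2 - 6*y.
Scan x_0 ∈ {−4, ..., 4}. For each x_0, f_y(x_0, y) is a polynomial in y; find its integer roots y ∈ {−4, ..., 4}, then test f_x and f at those candidates.
  x = -4: f_y(-4, y) = -6*y**2 - 22*y; vanishes at y ∈ {0}. (-4, 0): f_x = 108 ≠ 0.
  x = -3: f_y(-3, y) = -6*y**2 - 18*y; vanishes at y ∈ {-3, 0}. (-3, -3): f_x = 93 ≠ 0; (-3, 0): f_x = 75 ≠ 0.
  x = -2: f_y(-2, y) = -6*y**2 - 14*y; vanishes at y ∈ {0}. (-2, 0): f_x = 48 ≠ 0.
  x = -1: f_y(-1, y) = -6*y**2 - 10*y; vanishes at y ∈ {0}. (-1, 0): f_x = 27 ≠ 0.
  x = 0: f_y(0, y) = -6*y**2 - 6*y; vanishes at y ∈ {-1, 0}. (0, -1): f_x = 14 ≠ 0; (0, 0): f_x = 12 ≠ 0.
  x = 1: f_y(1, y) = -6*y**2 - 2*y; vanishes at y ∈ {0}. (1, 0): f_x = 3 ≠ 0.
  x = 2: f_y(2, y) = -6*y**2 + 2*y; vanishes at y ∈ {0}. (2, 0): f_x = 0, f = 0 — SINGULAR.
  x = 3: f_y(3, y) = -6*y**2 + 6*y; vanishes at y ∈ {0, 1}. (3, 0): f_x = 3 ≠ 0; (3, 1): f_x = 5 ≠ 0.
  x = 4: f_y(4, y) = -6*y**2 + 10*y; vanishes at y ∈ {0}. (4, 0): f_x = 12 ≠ 0.
Only singular point on the grid: (2, 0).
Classify: substitute x = 2 + u, y = 0 + v and expand: f = u**3 + 2*u*v**2 - 2*v**3 + v**2.
No constant or linear terms (consistent with a singular point). Quadratic part: v**2. Cubic part: u**3 + 2*u*v**2 - 2*v**3.
The quadratic part v**2 is a perfect square, so there is a single (double) tangent line v = 0, i.e. y = 0. Restricting the cubic part to that line (v = 0) leaves u**3 ≠ 0, so f is not divisible by v and the branch is v² ≈ -u**3 to lowest order — this is a cusp.
Classification: cusp.


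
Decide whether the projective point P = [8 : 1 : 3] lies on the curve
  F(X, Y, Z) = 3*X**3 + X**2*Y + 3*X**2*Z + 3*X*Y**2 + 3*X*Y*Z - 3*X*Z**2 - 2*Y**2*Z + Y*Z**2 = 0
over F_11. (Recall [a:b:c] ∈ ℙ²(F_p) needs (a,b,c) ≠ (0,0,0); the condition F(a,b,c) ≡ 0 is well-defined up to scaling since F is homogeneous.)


F(8,1,3) ≡ 2 (mod 11); P is NOT on the curve.

Evaluate F(8, 1, 3) term-by-term (mod 11).
  3*X**3 ↦ 3·512·1·1 = 1536
  X**2*Y ↦ 1·64·1·1 = 64
  3*X**2*Z ↦ 3·64·1·3 = 576
  3*X*Y**2 ↦ 3·8·1·1 = 24
  3*X*Y*Z ↦ 3·8·1·3 = 72
  -3*X*Z**2 ↦ -3·8·1·9 = -216
  -2*Y**2*Z ↦ -2·1·1·3 = -6
  Y*Z**2 ↦ 1·1·1·9 = 9
Sum: F(8, 1, 3) = (1536) + (64) + (576) + (24) + (72) + (-216) + (-6) + (9) = 2059.
Reducing mod 11: 2059 ≡ 2 (mod 11).
Since F(a, b, c) ≡ 2 ≠ 0 (mod 11), P does NOT lie on the curve.


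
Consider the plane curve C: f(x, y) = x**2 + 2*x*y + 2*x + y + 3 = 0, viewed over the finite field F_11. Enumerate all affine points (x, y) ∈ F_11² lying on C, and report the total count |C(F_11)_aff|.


Affine F_11-points: {(0, 8), (1, 9), (2, 0), (3, 10), (4, 8), (6, 2), (7, 0), (8, 10), (9, 1), (10, 2)}; count = 10.

For each of the 121 pairs (x, y) ∈ F_11², evaluate f(x, y) mod 11. Record the zeros.
  x = 0: [0↦3, 1↦4, 2↦5, 3↦6, 4↦7, 5↦8, 6↦9, 7↦10, 8↦0, 9↦1, 10↦2]  zeros at y ∈ {8}
  x = 1: [0↦6, 1↦9, 2↦1, 3↦4, 4↦7, 5↦10, 6↦2, 7↦5, 8↦8, 9↦0, 10↦3]  zeros at y ∈ {9}
  x = 2: [0↦0, 1↦5, 2↦10, 3↦4, 4↦9, 5↦3, 6↦8, 7↦2, 8↦7, 9↦1, 10↦6]  zeros at y ∈ {0}
  x = 3: [0↦7, 1↦3, 2↦10, 3↦6, 4↦2, 5↦9, 6↦5, 7↦1, 8↦8, 9↦4, 10↦0]  zeros at y ∈ {10}
  x = 4: [0↦5, 1↦3, 2↦1, 3↦10, 4↦8, 5↦6, 6↦4, 7↦2, 8↦0, 9↦9, 10↦7]  zeros at y ∈ {8}
  x = 5: [0↦5, 1↦5, 2↦5, 3↦5, 4↦5, 5↦5, 6↦5, 7↦5, 8↦5, 9↦5, 10↦5]  zeros at y ∈ ∅
  x = 6: [0↦7, 1↦9, 2↦0, 3↦2, 4↦4, 5↦6, 6↦8, 7↦10, 8↦1, 9↦3, 10↦5]  zeros at y ∈ {2}
  x = 7: [0↦0, 1↦4, 2↦8, 3↦1, 4↦5, 5↦9, 6↦2, 7↦6, 8↦10, 9↦3, 10↦7]  zeros at y ∈ {0}
  x = 8: [0↦6, 1↦1, 2↦7, 3↦2, 4↦8, 5↦3, 6↦9, 7↦4, 8↦10, 9↦5, 10↦0]  zeros at y ∈ {10}
  x = 9: [0↦3, 1↦0, 2↦8, 3↦5, 4↦2, 5↦10, 6↦7, 7↦4, 8↦1, 9↦9, 10↦6]  zeros at y ∈ {1}
  x = 10: [0↦2, 1↦1, 2↦0, 3↦10, 4↦9, 5↦8, 6↦7, 7↦6, 8↦5, 9↦4, 10↦3]  zeros at y ∈ {2}
Collecting zeros: affine points = {(0, 8), (1, 9), (2, 0), (3, 10), (4, 8), (6, 2), (7, 0), (8, 10), (9, 1), (10, 2)}.
Total count |C(F_11)_aff| = 10.


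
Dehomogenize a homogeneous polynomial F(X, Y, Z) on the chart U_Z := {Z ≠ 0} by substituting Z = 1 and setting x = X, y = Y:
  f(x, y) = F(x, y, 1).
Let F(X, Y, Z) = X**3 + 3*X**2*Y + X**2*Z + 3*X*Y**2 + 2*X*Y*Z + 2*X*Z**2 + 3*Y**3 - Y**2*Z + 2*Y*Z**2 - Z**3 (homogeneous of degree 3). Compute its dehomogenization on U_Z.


f(x, y) = x**3 + 3*x**2*y + x**2 + 3*x*y**2 + 2*x*y + 2*x + 3*y**3 - y**2 + 2*y - 1

On U_Z we set Z = 1. Each monomial c·X^i·Y^j·Z^k in F becomes c·x^i·y^j·1^k = c·x^i·y^j.
Substituting Z = 1: F(X, Y, 1) = x**3 + 3*x**2*y + x**2 + 3*x*y**2 + 2*x*y + 2*x + 3*y**3 - y**2 + 2*y - 1.
Note: deg(f) ≤ deg(F) = 3; strict inequality happens when F is divisible by Z (lost terms).


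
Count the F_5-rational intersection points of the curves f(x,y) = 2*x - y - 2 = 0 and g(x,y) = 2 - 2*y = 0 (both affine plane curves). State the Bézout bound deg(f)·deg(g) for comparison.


Common zeros: {(4, 1)}; count = 1; Bézout bound = 1.

deg(f) = 1, deg(g) = 1, so Bézout bound = 1.
Scan x ∈ F_5. For each x, list the y ∈ F_5 with f(x, y) ≡ 0 and those with g(x, y) ≡ 0 (mod 5); the common zeros in that column are the intersection.
  x = 0: f ≡ 0 at y ∈ {3}; g ≡ 0 at y ∈ {1}; common: ∅.
  x = 1: f ≡ 0 at y ∈ {0}; g ≡ 0 at y ∈ {1}; common: ∅.
  x = 2: f ≡ 0 at y ∈ {2}; g ≡ 0 at y ∈ {1}; common: ∅.
  x = 3: f ≡ 0 at y ∈ {4}; g ≡ 0 at y ∈ {1}; common: ∅.
  x = 4: f ≡ 0 at y ∈ {1}; g ≡ 0 at y ∈ {1}; common: {1}.
Collecting: common zeros = {(4, 1)}, so the count is 1.
Comparison with the Bézout bound: 1 ≤ 1 = deg(f)·deg(g), as expected for curves with no common component (the bound is attained).


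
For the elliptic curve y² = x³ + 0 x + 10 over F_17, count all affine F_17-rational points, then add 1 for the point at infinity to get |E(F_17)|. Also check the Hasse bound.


Affine points = {(2, 1), (2, 16), (5, 4), (5, 13), (7, 8), (7, 9), (9, 5), (9, 12), (11, 7), (11, 10), (12, 2), (12, 15), (14, 0), (15, 6), (15, 11), (16, 3), (16, 14)}; affine count = 17; |E(F_17)| = 18.

Discriminant check: Δ ∝ 4a³ + 27b² = 4·0³ + 27·10² = 4·0 + 27·100 ≡ 14 (mod 17). Nonzero ⇒ E is nonsingular.
For each x ∈ F_17, compute rhs = x³ + 0·x + 10 mod 17, then count y ∈ F_17 with y² ≡ rhs.
  x = 0: rhs = 10, matching y values: none (0 points).
  x = 1: rhs = 11, matching y values: none (0 points).
  x = 2: rhs = 1, matching y values: 1, 16 (2 points).
  x = 3: rhs = 3, matching y values: none (0 points).
  x = 4: rhs = 6, matching y values: none (0 points).
  x = 5: rhs = 16, matching y values: 4, 13 (2 points).
  x = 6: rhs = 5, matching y values: none (0 points).
  x = 7: rhs = 13, matching y values: 8, 9 (2 points).
  x = 8: rhs = 12, matching y values: none (0 points).
  x = 9: rhs = 8, matching y values: 5, 12 (2 points).
  x = 10: rhs = 7, matching y values: none (0 points).
  x = 11: rhs = 15, matching y values: 7, 10 (2 points).
  x = 12: rhs = 4, matching y values: 2, 15 (2 points).
  x = 13: rhs = 14, matching y values: none (0 points).
  x = 14: rhs = 0, matching y values: 0 (1 points).
  x = 15: rhs = 2, matching y values: 6, 11 (2 points).
  x = 16: rhs = 9, matching y values: 3, 14 (2 points).
Total affine count: 17.
Full point count |E(F_17)| = 17 + 1 = 18.
Hasse bound: |18 − (17+1)| = |0| = 0 ≤ 2√17 ≈ 8.2462 ✓.


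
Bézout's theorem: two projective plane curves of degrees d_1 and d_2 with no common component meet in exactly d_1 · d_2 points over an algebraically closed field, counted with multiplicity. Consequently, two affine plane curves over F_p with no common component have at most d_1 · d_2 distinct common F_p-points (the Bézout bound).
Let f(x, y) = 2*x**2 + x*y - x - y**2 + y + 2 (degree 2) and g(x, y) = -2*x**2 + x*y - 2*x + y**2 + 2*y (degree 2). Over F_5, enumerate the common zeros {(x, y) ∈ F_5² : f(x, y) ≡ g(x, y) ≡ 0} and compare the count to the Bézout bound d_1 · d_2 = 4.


Common zeros: {(2, 2), (3, 3), (4, 0)}; count = 3; Bézout bound = 4.

deg(f) = 2, deg(g) = 2, so Bézout bound = 4.
Scan x ∈ F_5. For each x, list the y ∈ F_5 with f(x, y) ≡ 0 and those with g(x, y) ≡ 0 (mod 5); the common zeros in that column are the intersection.
  x = 0: f ≡ 0 at y ∈ {2, 4}; g ≡ 0 at y ∈ {0, 3}; common: ∅.
  x = 1: f ≡ 0 at y ∈ {3, 4}; g ≡ 0 at y ∈ {1}; common: ∅.
  x = 2: f ≡ 0 at y ∈ {1, 2}; g ≡ 0 at y ∈ {2, 4}; common: {2}.
  x = 3: f ≡ 0 at y ∈ {1, 3}; g ≡ 0 at y ∈ {2, 3}; common: {3}.
  x = 4: f ≡ 0 at y ∈ {0}; g ≡ 0 at y ∈ {0, 4}; common: {0}.
Collecting: common zeros = {(2, 2), (3, 3), (4, 0)}, so the count is 3.
Comparison with the Bézout bound: 3 ≤ 4 = deg(f)·deg(g), as expected for curves with no common component (the affine F_5-count falls short of the bound because intersections may lie at infinity, over extension fields, or carry multiplicity).


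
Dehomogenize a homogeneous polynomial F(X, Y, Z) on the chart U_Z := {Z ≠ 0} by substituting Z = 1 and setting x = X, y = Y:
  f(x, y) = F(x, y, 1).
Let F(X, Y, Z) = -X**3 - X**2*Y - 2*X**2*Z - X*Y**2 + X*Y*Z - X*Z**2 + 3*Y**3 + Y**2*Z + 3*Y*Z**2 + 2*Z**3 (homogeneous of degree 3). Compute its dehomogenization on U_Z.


f(x, y) = -x**3 - x**2*y - 2*x**2 - x*y**2 + x*y - x + 3*y**3 + y**2 + 3*y + 2

On U_Z we set Z = 1. Each monomial c·X^i·Y^j·Z^k in F becomes c·x^i·y^j·1^k = c·x^i·y^j.
Substituting Z = 1: F(X, Y, 1) = -x**3 - x**2*y - 2*x**2 - x*y**2 + x*y - x + 3*y**3 + y**2 + 3*y + 2.
Note: deg(f) ≤ deg(F) = 3; strict inequality happens when F is divisible by Z (lost terms).


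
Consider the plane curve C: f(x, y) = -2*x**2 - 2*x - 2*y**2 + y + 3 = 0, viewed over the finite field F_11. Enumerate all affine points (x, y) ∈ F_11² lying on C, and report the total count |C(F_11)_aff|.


Affine F_11-points: {(0, 7), (0, 10), (1, 8), (1, 9), (3, 1), (3, 5), (7, 1), (7, 5), (9, 8), (9, 9), (10, 7), (10, 10)}; count = 12.

For each of the 121 pairs (x, y) ∈ F_11², evaluate f(x, y) mod 11. Record the zeros.
  x = 0: [0↦3, 1↦2, 2↦8, 3↦10, 4↦8, 5↦2, 6↦3, 7↦0, 8↦4, 9↦4, 10↦0]  zeros at y ∈ {7, 10}
  x = 1: [0↦10, 1↦9, 2↦4, 3↦6, 4↦4, 5↦9, 6↦10, 7↦7, 8↦0, 9↦0, 10↦7]  zeros at y ∈ {8, 9}
  x = 2: [0↦2, 1↦1, 2↦7, 3↦9, 4↦7, 5↦1, 6↦2, 7↦10, 8↦3, 9↦3, 10↦10]  zeros at y ∈ ∅
  x = 3: [0↦1, 1↦0, 2↦6, 3↦8, 4↦6, 5↦0, 6↦1, 7↦9, 8↦2, 9↦2, 10↦9]  zeros at y ∈ {1, 5}
  x = 4: [0↦7, 1↦6, 2↦1, 3↦3, 4↦1, 5↦6, 6↦7, 7↦4, 8↦8, 9↦8, 10↦4]  zeros at y ∈ ∅
  x = 5: [0↦9, 1↦8, 2↦3, 3↦5, 4↦3, 5↦8, 6↦9, 7↦6, 8↦10, 9↦10, 10↦6]  zeros at y ∈ ∅
  x = 6: [0↦7, 1↦6, 2↦1, 3↦3, 4↦1, 5↦6, 6↦7, 7↦4, 8↦8, 9↦8, 10↦4]  zeros at y ∈ ∅
  x = 7: [0↦1, 1↦0, 2↦6, 3↦8, 4↦6, 5↦0, 6↦1, 7↦9, 8↦2, 9↦2, 10↦9]  zeros at y ∈ {1, 5}
  x = 8: [0↦2, 1↦1, 2↦7, 3↦9, 4↦7, 5↦1, 6↦2, 7↦10, 8↦3, 9↦3, 10↦10]  zeros at y ∈ ∅
  x = 9: [0↦10, 1↦9, 2↦4, 3↦6, 4↦4, 5↦9, 6↦10, 7↦7, 8↦0, 9↦0, 10↦7]  zeros at y ∈ {8, 9}
  x = 10: [0↦3, 1↦2, 2↦8, 3↦10, 4↦8, 5↦2, 6↦3, 7↦0, 8↦4, 9↦4, 10↦0]  zeros at y ∈ {7, 10}
Collecting zeros: affine points = {(0, 7), (0, 10), (1, 8), (1, 9), (3, 1), (3, 5), (7, 1), (7, 5), (9, 8), (9, 9), (10, 7), (10, 10)}.
Total count |C(F_11)_aff| = 12.


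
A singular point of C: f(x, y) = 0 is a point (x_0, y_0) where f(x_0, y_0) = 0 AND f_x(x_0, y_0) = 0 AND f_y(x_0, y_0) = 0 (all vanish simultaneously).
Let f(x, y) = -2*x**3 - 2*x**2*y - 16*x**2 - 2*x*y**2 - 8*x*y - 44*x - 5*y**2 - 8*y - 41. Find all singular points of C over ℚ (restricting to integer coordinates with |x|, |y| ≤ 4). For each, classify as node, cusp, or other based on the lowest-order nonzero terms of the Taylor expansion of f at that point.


Singular points: {(-3, 1)}; classification: cusp.

Compute partial derivatives:
  f_x = -6*x**2 - 4*x*y - 32*x - 2*y**2 - 8*y - 44.
  f_y = -2*x**2 - 4*x*y - 8*x - 10*y - 8.
Scan x_0 ∈ {−4, ..., 4}. For each x_0, f_y(x_0, y) is a polynomial in y; find its integer roots y ∈ {−4, ..., 4}, then test f_x and f at those candidates.
  x = -4: f_y(-4, y) = 6*y - 8; no integer root y with |y| ≤ 4.
  x = -3: f_y(-3, y) = 2*y - 2; vanishes at y ∈ {1}. (-3, 1): f_x = 0, f = 0 — SINGULAR.
  x = -2: f_y(-2, y) = -2*y; vanishes at y ∈ {0}. (-2, 0): f_x = -4 ≠ 0.
  x = -1: f_y(-1, y) = -6*y - 2; no integer root y with |y| ≤ 4.
  x = 0: f_y(0, y) = -10*y - 8; no integer root y with |y| ≤ 4.
  x = 1: f_y(1, y) = -14*y - 18; no integer root y with |y| ≤ 4.
  x = 2: f_y(2, y) = -18*y - 32; no integer root y with |y| ≤ 4.
  x = 3: f_y(3, y) = -22*y - 50; no integer root y with |y| ≤ 4.
  x = 4: f_y(4, y) = -26*y - 72; no integer root y with |y| ≤ 4.
Only singular point on the grid: (-3, 1).
Classify: substitute x = -3 + u, y = 1 + v and expand: f = -2*u**3 - 2*u**2*v - 2*u*v**2 + v**2.
No constant or linear terms (consistent with a singular point). Quadratic part: v**2. Cubic part: -2*u**3 - 2*u**2*v - 2*u*v**2.
The quadratic part v**2 is a perfect square, so there is a single (double) tangent line v = 0, i.e. y = 1. Restricting the cubic part to that line (v = 0) leaves -2*u**3 ≠ 0, so f is not divisible by v and the branch is v² ≈ 2*u**3 to lowest order — this is a cusp.
Classification: cusp.


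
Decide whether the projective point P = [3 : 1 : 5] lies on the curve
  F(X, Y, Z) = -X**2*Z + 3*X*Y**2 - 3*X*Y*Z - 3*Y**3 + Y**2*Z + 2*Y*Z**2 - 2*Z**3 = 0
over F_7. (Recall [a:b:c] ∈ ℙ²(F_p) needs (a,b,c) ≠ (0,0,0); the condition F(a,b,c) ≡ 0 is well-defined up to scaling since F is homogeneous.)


F(3,1,5) ≡ 1 (mod 7); P is NOT on the curve.

Evaluate F(3, 1, 5) term-by-term (mod 7).
  -X**2*Z ↦ -1·9·1·5 = -45
  3*X*Y**2 ↦ 3·3·1·1 = 9
  -3*X*Y*Z ↦ -3·3·1·5 = -45
  -3*Y**3 ↦ -3·1·1·1 = -3
  Y**2*Z ↦ 1·1·1·5 = 5
  2*Y*Z**2 ↦ 2·1·1·25 = 50
  -2*Z**3 ↦ -2·1·1·125 = -250
Sum: F(3, 1, 5) = (-45) + (9) + (-45) + (-3) + (5) + (50) + (-250) = -279.
Reducing mod 7: -279 ≡ 1 (mod 7).
Since F(a, b, c) ≡ 1 ≠ 0 (mod 7), P does NOT lie on the curve.


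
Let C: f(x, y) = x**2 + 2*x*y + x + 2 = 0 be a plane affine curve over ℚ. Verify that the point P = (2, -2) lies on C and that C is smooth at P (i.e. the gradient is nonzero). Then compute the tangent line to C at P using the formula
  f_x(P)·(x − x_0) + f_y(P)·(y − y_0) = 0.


Tangent line at P: x + 4*y + 6 = 0.

Step 1: f(2, -2) = 0, so P lies on C.
Step 2: partial derivatives
  f_x(x, y) = 2*x + 2*y + 1, f_y(x, y) = 2*x.
  f_x(P) = 1, f_y(P) = 4 (gradient nonzero, so P is smooth).
Step 3: tangent line at P: 1·(x − 2) + 4·(y − -2) = 0.
Expanding: x + 4*y + 6 = 0.


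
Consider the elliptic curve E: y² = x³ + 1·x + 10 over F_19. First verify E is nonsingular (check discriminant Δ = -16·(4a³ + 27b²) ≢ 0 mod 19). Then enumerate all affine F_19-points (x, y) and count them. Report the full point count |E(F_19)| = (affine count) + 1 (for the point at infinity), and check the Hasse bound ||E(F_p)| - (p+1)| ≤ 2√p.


Affine points = {(2, 1), (2, 18), (5, 8), (5, 11), (6, 2), (6, 17), (8, 6), (8, 13), (9, 8), (9, 11), (13, 4), (13, 15), (17, 0)}; affine count = 13; |E(F_19)| = 14.

Discriminant check: Δ ∝ 4a³ + 27b² = 4·1³ + 27·10² = 4·1 + 27·100 ≡ 6 (mod 19). Nonzero ⇒ E is nonsingular.
For each x ∈ F_19, compute rhs = x³ + 1·x + 10 mod 19, then count y ∈ F_19 with y² ≡ rhs.
  x = 0: rhs = 10, matching y values: none (0 points).
  x = 1: rhs = 12, matching y values: none (0 points).
  x = 2: rhs = 1, matching y values: 1, 18 (2 points).
  x = 3: rhs = 2, matching y values: none (0 points).
  x = 4: rhs = 2, matching y values: none (0 points).
  x = 5: rhs = 7, matching y values: 8, 11 (2 points).
  x = 6: rhs = 4, matching y values: 2, 17 (2 points).
  x = 7: rhs = 18, matching y values: none (0 points).
  x = 8: rhs = 17, matching y values: 6, 13 (2 points).
  x = 9: rhs = 7, matching y values: 8, 11 (2 points).
  x = 10: rhs = 13, matching y values: none (0 points).
  x = 11: rhs = 3, matching y values: none (0 points).
  x = 12: rhs = 2, matching y values: none (0 points).
  x = 13: rhs = 16, matching y values: 4, 15 (2 points).
  x = 14: rhs = 13, matching y values: none (0 points).
  x = 15: rhs = 18, matching y values: none (0 points).
  x = 16: rhs = 18, matching y values: none (0 points).
  x = 17: rhs = 0, matching y values: 0 (1 points).
  x = 18: rhs = 8, matching y values: none (0 points).
Total affine count: 13.
Full point count |E(F_19)| = 13 + 1 = 14.
Hasse bound: |14 − (19+1)| = |-6| = 6 ≤ 2√19 ≈ 8.7178 ✓.


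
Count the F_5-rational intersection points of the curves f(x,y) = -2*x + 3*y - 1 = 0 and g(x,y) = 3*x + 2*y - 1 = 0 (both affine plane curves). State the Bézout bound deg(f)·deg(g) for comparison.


Common zeros: {(2, 0)}; count = 1; Bézout bound = 1.

deg(f) = 1, deg(g) = 1, so Bézout bound = 1.
Scan x ∈ F_5. For each x, list the y ∈ F_5 with f(x, y) ≡ 0 and those with g(x, y) ≡ 0 (mod 5); the common zeros in that column are the intersection.
  x = 0: f ≡ 0 at y ∈ {2}; g ≡ 0 at y ∈ {3}; common: ∅.
  x = 1: f ≡ 0 at y ∈ {1}; g ≡ 0 at y ∈ {4}; common: ∅.
  x = 2: f ≡ 0 at y ∈ {0}; g ≡ 0 at y ∈ {0}; common: {0}.
  x = 3: f ≡ 0 at y ∈ {4}; g ≡ 0 at y ∈ {1}; common: ∅.
  x = 4: f ≡ 0 at y ∈ {3}; g ≡ 0 at y ∈ {2}; common: ∅.
Collecting: common zeros = {(2, 0)}, so the count is 1.
Comparison with the Bézout bound: 1 ≤ 1 = deg(f)·deg(g), as expected for curves with no common component (the bound is attained).


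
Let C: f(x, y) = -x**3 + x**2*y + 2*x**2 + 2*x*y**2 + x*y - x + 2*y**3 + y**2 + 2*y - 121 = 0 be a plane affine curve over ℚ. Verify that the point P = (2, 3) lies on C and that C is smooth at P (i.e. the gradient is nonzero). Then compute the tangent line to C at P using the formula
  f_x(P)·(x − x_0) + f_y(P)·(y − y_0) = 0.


Tangent line at P: 28*x + 92*y - 332 = 0.

Step 1: f(2, 3) = 0, so P lies on C.
Step 2: partial derivatives
  f_x(x, y) = -3*x**2 + 2*x*y + 4*x + 2*y**2 + y - 1, f_y(x, y) = x**2 + 4*x*y + x + 6*y**2 + 2*y + 2.
  f_x(P) = 28, f_y(P) = 92 (gradient nonzero, so P is smooth).
Step 3: tangent line at P: 28·(x − 2) + 92·(y − 3) = 0.
Expanding: 28*x + 92*y - 332 = 0.


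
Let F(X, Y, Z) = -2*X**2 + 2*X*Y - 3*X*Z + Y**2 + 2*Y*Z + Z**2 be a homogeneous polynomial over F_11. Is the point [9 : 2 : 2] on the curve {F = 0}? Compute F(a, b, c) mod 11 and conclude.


F(9,2,2) ≡ 1 (mod 11); P is NOT on the curve.

Evaluate F(9, 2, 2) term-by-term (mod 11).
  -2*X**2 ↦ -2·81·1·1 = -162
  2*X*Y ↦ 2·9·2·1 = 36
  -3*X*Z ↦ -3·9·1·2 = -54
  Y**2 ↦ 1·1·4·1 = 4
  2*Y*Z ↦ 2·1·2·2 = 8
  Z**2 ↦ 1·1·1·4 = 4
Sum: F(9, 2, 2) = (-162) + (36) + (-54) + (4) + (8) + (4) = -164.
Reducing mod 11: -164 ≡ 1 (mod 11).
Since F(a, b, c) ≡ 1 ≠ 0 (mod 11), P does NOT lie on the curve.


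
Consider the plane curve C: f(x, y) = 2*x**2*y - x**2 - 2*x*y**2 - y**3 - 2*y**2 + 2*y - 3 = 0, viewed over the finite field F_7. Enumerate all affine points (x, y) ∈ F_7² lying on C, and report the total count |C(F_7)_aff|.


Affine F_7-points: {(0, 3), (0, 4), (0, 5), (2, 0), (4, 5), (5, 0), (5, 3), (5, 6), (6, 6)}; count = 9.

For each of the 49 pairs (x, y) ∈ F_7², evaluate f(x, y) mod 7. Record the zeros.
  x = 0: [0↦4, 1↦3, 2↦6, 3↦0, 4↦0, 5↦0, 6↦1]  zeros at y ∈ {3, 4, 5}
  x = 1: [0↦3, 1↦2, 2↦1, 3↦1, 4↦3, 5↦1, 6↦3]  zeros at y ∈ ∅
  x = 2: [0↦0, 1↦3, 2↦2, 3↦5, 4↦6, 5↦6, 6↦6]  zeros at y ∈ {0}
  x = 3: [0↦2, 1↦6, 2↦2, 3↦5, 4↦2, 5↦1, 6↦3]  zeros at y ∈ ∅
  x = 4: [0↦2, 1↦4, 2↦1, 3↦1, 4↦5, 5↦0, 6↦1]  zeros at y ∈ {5}
  x = 5: [0↦0, 1↦4, 2↦6, 3↦0, 4↦1, 5↦3, 6↦0]  zeros at y ∈ {0, 3, 6}
  x = 6: [0↦3, 1↦6, 2↦3, 3↦2, 4↦4, 5↦3, 6↦0]  zeros at y ∈ {6}
Collecting zeros: affine points = {(0, 3), (0, 4), (0, 5), (2, 0), (4, 5), (5, 0), (5, 3), (5, 6), (6, 6)}.
Total count |C(F_7)_aff| = 9.


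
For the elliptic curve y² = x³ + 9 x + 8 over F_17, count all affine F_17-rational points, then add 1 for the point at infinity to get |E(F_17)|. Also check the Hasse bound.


Affine points = {(0, 5), (0, 12), (1, 1), (1, 16), (2, 0), (5, 5), (5, 12), (9, 6), (9, 11), (12, 5), (12, 12), (15, 4), (15, 13), (16, 7), (16, 10)}; affine count = 15; |E(F_17)| = 16.

Discriminant check: Δ ∝ 4a³ + 27b² = 4·9³ + 27·8² = 4·729 + 27·64 ≡ 3 (mod 17). Nonzero ⇒ E is nonsingular.
For each x ∈ F_17, compute rhs = x³ + 9·x + 8 mod 17, then count y ∈ F_17 with y² ≡ rhs.
  x = 0: rhs = 8, matching y values: 5, 12 (2 points).
  x = 1: rhs = 1, matching y values: 1, 16 (2 points).
  x = 2: rhs = 0, matching y values: 0 (1 points).
  x = 3: rhs = 11, matching y values: none (0 points).
  x = 4: rhs = 6, matching y values: none (0 points).
  x = 5: rhs = 8, matching y values: 5, 12 (2 points).
  x = 6: rhs = 6, matching y values: none (0 points).
  x = 7: rhs = 6, matching y values: none (0 points).
  x = 8: rhs = 14, matching y values: none (0 points).
  x = 9: rhs = 2, matching y values: 6, 11 (2 points).
  x = 10: rhs = 10, matching y values: none (0 points).
  x = 11: rhs = 10, matching y values: none (0 points).
  x = 12: rhs = 8, matching y values: 5, 12 (2 points).
  x = 13: rhs = 10, matching y values: none (0 points).
  x = 14: rhs = 5, matching y values: none (0 points).
  x = 15: rhs = 16, matching y values: 4, 13 (2 points).
  x = 16: rhs = 15, matching y values: 7, 10 (2 points).
Total affine count: 15.
Full point count |E(F_17)| = 15 + 1 = 16.
Hasse bound: |16 − (17+1)| = |-2| = 2 ≤ 2√17 ≈ 8.2462 ✓.


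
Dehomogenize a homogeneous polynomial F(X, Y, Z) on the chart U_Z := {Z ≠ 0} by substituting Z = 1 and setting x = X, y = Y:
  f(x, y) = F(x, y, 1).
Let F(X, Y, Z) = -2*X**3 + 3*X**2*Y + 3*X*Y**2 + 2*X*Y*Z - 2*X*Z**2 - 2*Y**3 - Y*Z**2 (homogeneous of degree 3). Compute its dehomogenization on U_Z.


f(x, y) = -2*x**3 + 3*x**2*y + 3*x*y**2 + 2*x*y - 2*x - 2*y**3 - y

On U_Z we set Z = 1. Each monomial c·X^i·Y^j·Z^k in F becomes c·x^i·y^j·1^k = c·x^i·y^j.
Substituting Z = 1: F(X, Y, 1) = -2*x**3 + 3*x**2*y + 3*x*y**2 + 2*x*y - 2*x - 2*y**3 - y.
Note: deg(f) ≤ deg(F) = 3; strict inequality happens when F is divisible by Z (lost terms).


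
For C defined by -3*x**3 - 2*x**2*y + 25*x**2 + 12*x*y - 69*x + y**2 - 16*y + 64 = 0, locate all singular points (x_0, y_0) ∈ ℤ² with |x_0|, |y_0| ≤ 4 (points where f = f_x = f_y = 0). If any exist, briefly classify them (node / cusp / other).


Singular points: {(3, -1)}; classification: cusp.

Compute partial derivatives:
  f_x = -9*x**2 - 4*x*y + 50*x + 12*y - 69.
  f_y = -2*x**2 + 12*x + 2*y - 16.
Scan x_0 ∈ {−4, ..., 4}. For each x_0, f_y(x_0, y) is a polynomial in y; find its integer roots y ∈ {−4, ..., 4}, then test f_x and f at those candidates.
  x = -4: f_y(-4, y) = 2*y - 96; no integer root y with |y| ≤ 4.
  x = -3: f_y(-3, y) = 2*y - 70; no integer root y with |y| ≤ 4.
  x = -2: f_y(-2, y) = 2*y - 48; no integer root y with |y| ≤ 4.
  x = -1: f_y(-1, y) = 2*y - 30; no integer root y with |y| ≤ 4.
  x = 0: f_y(0, y) = 2*y - 16; no integer root y with |y| ≤ 4.
  x = 1: f_y(1, y) = 2*y - 6; vanishes at y ∈ {3}. (1, 3): f_x = -4 ≠ 0.
  x = 2: f_y(2, y) = 2*y; vanishes at y ∈ {0}. (2, 0): f_x = -5 ≠ 0.
  x = 3: f_y(3, y) = 2*y + 2; vanishes at y ∈ {-1}. (3, -1): f_x = 0, f = 0 — SINGULAR.
  x = 4: f_y(4, y) = 2*y; vanishes at y ∈ {0}. (4, 0): f_x = -13 ≠ 0.
Only singular point on the grid: (3, -1).
Classify: substitute x = 3 + u, y = -1 + v and expand: f = -3*u**3 - 2*u**2*v + v**2.
No constant or linear terms (consistent with a singular point). Quadratic part: v**2. Cubic part: -3*u**3 - 2*u**2*v.
The quadratic part v**2 is a perfect square, so there is a single (double) tangent line v = 0, i.e. y = -1. Restricting the cubic part to that line (v = 0) leaves -3*u**3 ≠ 0, so f is not divisible by v and the branch is v² ≈ 3*u**3 to lowest order — this is a cusp.
Classification: cusp.


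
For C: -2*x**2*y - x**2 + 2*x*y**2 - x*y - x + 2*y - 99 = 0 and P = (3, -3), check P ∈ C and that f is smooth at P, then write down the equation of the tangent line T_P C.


Tangent line at P: 50*x - 55*y - 315 = 0.

Step 1: f(3, -3) = 0, so P lies on C.
Step 2: partial derivatives
  f_x(x, y) = -4*x*y - 2*x + 2*y**2 - y - 1, f_y(x, y) = -2*x**2 + 4*x*y - x + 2.
  f_x(P) = 50, f_y(P) = -55 (gradient nonzero, so P is smooth).
Step 3: tangent line at P: 50·(x − 3) + -55·(y − -3) = 0.
Expanding: 50*x - 55*y - 315 = 0.


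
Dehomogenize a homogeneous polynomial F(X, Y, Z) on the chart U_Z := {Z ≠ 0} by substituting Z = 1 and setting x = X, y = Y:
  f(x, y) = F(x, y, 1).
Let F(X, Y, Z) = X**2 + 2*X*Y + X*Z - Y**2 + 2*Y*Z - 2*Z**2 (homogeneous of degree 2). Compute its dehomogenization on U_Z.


f(x, y) = x**2 + 2*x*y + x - y**2 + 2*y - 2

On U_Z we set Z = 1. Each monomial c·X^i·Y^j·Z^k in F becomes c·x^i·y^j·1^k = c·x^i·y^j.
Substituting Z = 1: F(X, Y, 1) = x**2 + 2*x*y + x - y**2 + 2*y - 2.
Note: deg(f) ≤ deg(F) = 2; strict inequality happens when F is divisible by Z (lost terms).


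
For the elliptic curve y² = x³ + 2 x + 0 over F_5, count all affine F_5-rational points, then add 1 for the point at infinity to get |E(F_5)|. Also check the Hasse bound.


Affine points = {(0, 0)}; affine count = 1; |E(F_5)| = 2.

Discriminant check: Δ ∝ 4a³ + 27b² = 4·2³ + 27·0² = 4·8 + 27·0 ≡ 2 (mod 5). Nonzero ⇒ E is nonsingular.
For each x ∈ F_5, compute rhs = x³ + 2·x + 0 mod 5, then count y ∈ F_5 with y² ≡ rhs.
  x = 0: rhs = 0, matching y values: 0 (1 points).
  x = 1: rhs = 3, matching y values: none (0 points).
  x = 2: rhs = 2, matching y values: none (0 points).
  x = 3: rhs = 3, matching y values: none (0 points).
  x = 4: rhs = 2, matching y values: none (0 points).
Total affine count: 1.
Full point count |E(F_5)| = 1 + 1 = 2.
Hasse bound: |2 − (5+1)| = |-4| = 4 ≤ 2√5 ≈ 4.4721 ✓.


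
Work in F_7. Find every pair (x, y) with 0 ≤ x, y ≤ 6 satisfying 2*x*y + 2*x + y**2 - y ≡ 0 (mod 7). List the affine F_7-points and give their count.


Affine F_7-points: {(0, 0), (0, 1), (1, 3), (2, 2), (3, 4), (3, 5)}; count = 6.

For each of the 49 pairs (x, y) ∈ F_7², evaluate f(x, y) mod 7. Record the zeros.
  x = 0: [0↦0, 1↦0, 2↦2, 3↦6, 4↦5, 5↦6, 6↦2]  zeros at y ∈ {0, 1}
  x = 1: [0↦2, 1↦4, 2↦1, 3↦0, 4↦1, 5↦4, 6↦2]  zeros at y ∈ {3}
  x = 2: [0↦4, 1↦1, 2↦0, 3↦1, 4↦4, 5↦2, 6↦2]  zeros at y ∈ {2}
  x = 3: [0↦6, 1↦5, 2↦6, 3↦2, 4↦0, 5↦0, 6↦2]  zeros at y ∈ {4, 5}
  x = 4: [0↦1, 1↦2, 2↦5, 3↦3, 4↦3, 5↦5, 6↦2]  zeros at y ∈ ∅
  x = 5: [0↦3, 1↦6, 2↦4, 3↦4, 4↦6, 5↦3, 6↦2]  zeros at y ∈ ∅
  x = 6: [0↦5, 1↦3, 2↦3, 3↦5, 4↦2, 5↦1, 6↦2]  zeros at y ∈ ∅
Collecting zeros: affine points = {(0, 0), (0, 1), (1, 3), (2, 2), (3, 4), (3, 5)}.
Total count |C(F_7)_aff| = 6.


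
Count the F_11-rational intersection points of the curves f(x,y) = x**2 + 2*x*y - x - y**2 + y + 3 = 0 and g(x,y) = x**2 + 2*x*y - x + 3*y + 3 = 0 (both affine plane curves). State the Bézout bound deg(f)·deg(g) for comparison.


Common zeros: {(6, 0), (7, 9), (9, 9)}; count = 3; Bézout bound = 4.

deg(f) = 2, deg(g) = 2, so Bézout bound = 4.
Scan x ∈ F_11. For each x, list the y ∈ F_11 with f(x, y) ≡ 0 and those with g(x, y) ≡ 0 (mod 11); the common zeros in that column are the intersection.
  x = 0: f ≡ 0 at y ∈ ∅; g ≡ 0 at y ∈ {10}; common: ∅.
  x = 1: f ≡ 0 at y ∈ ∅; g ≡ 0 at y ∈ {6}; common: ∅.
  x = 2: f ≡ 0 at y ∈ {2, 3}; g ≡ 0 at y ∈ {4}; common: ∅.
  x = 3: f ≡ 0 at y ∈ ∅; g ≡ 0 at y ∈ {10}; common: ∅.
  x = 4: f ≡ 0 at y ∈ {3, 6}; g ≡ 0 at y ∈ ∅; common: ∅.
  x = 5: f ≡ 0 at y ∈ {1, 10}; g ≡ 0 at y ∈ {5}; common: ∅.
  x = 6: f ≡ 0 at y ∈ {0, 2}; g ≡ 0 at y ∈ {0}; common: {0}.
  x = 7: f ≡ 0 at y ∈ {6, 9}; g ≡ 0 at y ∈ {9}; common: {9}.
  x = 8: f ≡ 0 at y ∈ ∅; g ≡ 0 at y ∈ {5}; common: ∅.
  x = 9: f ≡ 0 at y ∈ {9, 10}; g ≡ 0 at y ∈ {9}; common: {9}.
  x = 10: f ≡ 0 at y ∈ ∅; g ≡ 0 at y ∈ {6}; common: ∅.
Collecting: common zeros = {(6, 0), (7, 9), (9, 9)}, so the count is 3.
Comparison with the Bézout bound: 3 ≤ 4 = deg(f)·deg(g), as expected for curves with no common component (the affine F_11-count falls short of the bound because intersections may lie at infinity, over extension fields, or carry multiplicity).
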